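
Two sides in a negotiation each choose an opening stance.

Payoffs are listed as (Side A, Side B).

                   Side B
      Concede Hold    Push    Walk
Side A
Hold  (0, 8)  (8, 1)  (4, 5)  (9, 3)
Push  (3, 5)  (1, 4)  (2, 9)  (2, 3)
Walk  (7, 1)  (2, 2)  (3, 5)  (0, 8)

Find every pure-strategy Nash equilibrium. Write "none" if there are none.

There is no pure-strategy Nash equilibrium.

Mark each player's best response to every combination of opponents' strategies; a profile where every player is best-responding is a pure Nash equilibrium.
Side A against Concede: payoffs 0, 3, 7 → best response Walk.
Side A against Hold: payoffs 8, 1, 2 → best response Hold.
Side A against Push: payoffs 4, 2, 3 → best response Hold.
Side A against Walk: payoffs 9, 2, 0 → best response Hold.
Side B against Hold: payoffs 8, 1, 5, 3 → best response Concede.
Side B against Push: payoffs 5, 4, 9, 3 → best response Push.
Side B against Walk: payoffs 1, 2, 5, 8 → best response Walk.
No profile is a mutual best response for all players.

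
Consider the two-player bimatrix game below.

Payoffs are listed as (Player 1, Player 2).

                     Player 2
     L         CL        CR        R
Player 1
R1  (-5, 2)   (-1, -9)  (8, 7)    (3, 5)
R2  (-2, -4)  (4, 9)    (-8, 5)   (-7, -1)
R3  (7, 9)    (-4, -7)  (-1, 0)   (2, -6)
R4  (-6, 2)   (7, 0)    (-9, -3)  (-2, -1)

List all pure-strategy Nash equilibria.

Player 1 against L: payoffs -5, -2, 7, -6 → best response R3.
Player 1 against CL: payoffs -1, 4, -4, 7 → best response R4.
Player 1 against CR: payoffs 8, -8, -1, -9 → best response R1.
Player 1 against R: payoffs 3, -7, 2, -2 → best response R1.
Player 2 against R1: payoffs 2, -9, 7, 5 → best response CR.
Player 2 against R2: payoffs -4, 9, 5, -1 → best response CL.
Player 2 against R3: payoffs 9, -7, 0, -6 → best response L.
Player 2 against R4: payoffs 2, 0, -3, -1 → best response L.
Mutual best responses: (R1, CR); (R3, L).

The pure Nash equilibria are (R1, CR) and (R3, L).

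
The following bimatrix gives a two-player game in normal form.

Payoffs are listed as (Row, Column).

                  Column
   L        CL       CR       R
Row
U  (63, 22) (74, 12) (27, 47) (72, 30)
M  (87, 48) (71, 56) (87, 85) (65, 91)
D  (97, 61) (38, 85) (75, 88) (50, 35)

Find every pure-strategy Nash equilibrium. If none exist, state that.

none

(U, L): Row can switch to M (63 → 87). Not NE.
(U, CL): Column can switch to L (12 → 22). Not NE.
(U, CR): Row can switch to M (27 → 87). Not NE.
(U, R): Column can switch to CR (30 → 47). Not NE.
(M, L): Row can switch to D (87 → 97). Not NE.
(M, CL): Row can switch to U (71 → 74). Not NE.
(The remaining 6 profiles each have a profitable deviation by the same check.)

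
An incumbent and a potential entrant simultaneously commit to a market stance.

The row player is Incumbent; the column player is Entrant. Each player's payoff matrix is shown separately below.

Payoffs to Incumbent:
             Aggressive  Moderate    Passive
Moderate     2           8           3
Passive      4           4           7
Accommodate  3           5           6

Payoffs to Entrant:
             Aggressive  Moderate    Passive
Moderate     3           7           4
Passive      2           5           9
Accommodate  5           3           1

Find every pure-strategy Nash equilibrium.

Incumbent against Aggressive: payoffs 2, 4, 3 → best response Passive.
Incumbent against Moderate: payoffs 8, 4, 5 → best response Moderate.
Incumbent against Passive: payoffs 3, 7, 6 → best response Passive.
Entrant against Moderate: payoffs 3, 7, 4 → best response Moderate.
Entrant against Passive: payoffs 2, 5, 9 → best response Passive.
Entrant against Accommodate: payoffs 5, 3, 1 → best response Aggressive.
Mutual best responses: (Moderate, Moderate); (Passive, Passive).

Pure-strategy Nash equilibria: (Moderate, Moderate) and (Passive, Passive)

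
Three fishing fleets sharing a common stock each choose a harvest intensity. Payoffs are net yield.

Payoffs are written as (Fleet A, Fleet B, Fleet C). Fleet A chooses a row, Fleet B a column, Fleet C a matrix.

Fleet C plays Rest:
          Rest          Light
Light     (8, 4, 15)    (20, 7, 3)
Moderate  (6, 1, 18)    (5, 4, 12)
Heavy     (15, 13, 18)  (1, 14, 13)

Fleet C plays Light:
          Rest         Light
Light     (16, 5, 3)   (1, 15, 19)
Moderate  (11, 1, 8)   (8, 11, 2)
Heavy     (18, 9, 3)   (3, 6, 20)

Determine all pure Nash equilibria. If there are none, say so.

Mark each player's best response to every combination of opponents' strategies; a profile where every player is best-responding is a pure Nash equilibrium.
Fleet A against (Rest, Rest): payoffs 8, 6, 15 → best response Heavy.
Fleet A against (Rest, Light): payoffs 16, 11, 18 → best response Heavy.
Fleet A against (Light, Rest): payoffs 20, 5, 1 → best response Light.
Fleet A against (Light, Light): payoffs 1, 8, 3 → best response Moderate.
Fleet B against (Light, Rest): payoffs 4, 7 → best response Light.
Fleet B against (Light, Light): payoffs 5, 15 → best response Light.
Fleet B against (Moderate, Rest): payoffs 1, 4 → best response Light.
Fleet B against (Moderate, Light): payoffs 1, 11 → best response Light.
Fleet B against (Heavy, Rest): payoffs 13, 14 → best response Light.
Fleet B against (Heavy, Light): payoffs 9, 6 → best response Rest.
Fleet C against (Light, Rest): payoffs 15, 3 → best response Rest.
Fleet C against (Light, Light): payoffs 3, 19 → best response Light.
Fleet C against (Moderate, Rest): payoffs 18, 8 → best response Rest.
Fleet C against (Moderate, Light): payoffs 12, 2 → best response Rest.
Fleet C against (Heavy, Rest): payoffs 18, 3 → best response Rest.
Fleet C against (Heavy, Light): payoffs 13, 20 → best response Light.
No profile is a mutual best response for all players.

This game has no pure Nash equilibrium.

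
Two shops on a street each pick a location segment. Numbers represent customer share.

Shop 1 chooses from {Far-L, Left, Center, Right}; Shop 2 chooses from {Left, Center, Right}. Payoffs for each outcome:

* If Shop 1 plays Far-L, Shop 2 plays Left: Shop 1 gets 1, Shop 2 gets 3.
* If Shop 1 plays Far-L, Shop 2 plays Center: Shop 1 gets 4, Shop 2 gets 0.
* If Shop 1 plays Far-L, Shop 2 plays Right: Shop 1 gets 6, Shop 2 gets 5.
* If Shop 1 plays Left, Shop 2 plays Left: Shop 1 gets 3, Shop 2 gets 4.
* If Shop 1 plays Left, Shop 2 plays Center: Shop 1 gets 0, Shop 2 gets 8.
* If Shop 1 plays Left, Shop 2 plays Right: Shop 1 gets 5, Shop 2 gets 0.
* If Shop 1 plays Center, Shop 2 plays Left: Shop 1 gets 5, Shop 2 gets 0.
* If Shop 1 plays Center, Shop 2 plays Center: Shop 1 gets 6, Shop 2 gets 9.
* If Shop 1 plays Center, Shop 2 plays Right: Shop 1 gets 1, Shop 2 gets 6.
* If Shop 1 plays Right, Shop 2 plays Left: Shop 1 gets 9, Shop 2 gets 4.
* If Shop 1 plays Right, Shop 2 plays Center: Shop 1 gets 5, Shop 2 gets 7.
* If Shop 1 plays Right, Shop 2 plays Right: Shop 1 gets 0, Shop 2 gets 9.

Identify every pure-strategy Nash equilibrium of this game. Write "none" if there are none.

Shop 1 against Left: payoffs 1, 3, 5, 9 → best response Right.
Shop 1 against Center: payoffs 4, 0, 6, 5 → best response Center.
Shop 1 against Right: payoffs 6, 5, 1, 0 → best response Far-L.
Shop 2 against Far-L: payoffs 3, 0, 5 → best response Right.
Shop 2 against Left: payoffs 4, 8, 0 → best response Center.
Shop 2 against Center: payoffs 0, 9, 6 → best response Center.
Shop 2 against Right: payoffs 4, 7, 9 → best response Right.
Mutual best responses: (Far-L, Right); (Center, Center).

(Far-L, Right); (Center, Center)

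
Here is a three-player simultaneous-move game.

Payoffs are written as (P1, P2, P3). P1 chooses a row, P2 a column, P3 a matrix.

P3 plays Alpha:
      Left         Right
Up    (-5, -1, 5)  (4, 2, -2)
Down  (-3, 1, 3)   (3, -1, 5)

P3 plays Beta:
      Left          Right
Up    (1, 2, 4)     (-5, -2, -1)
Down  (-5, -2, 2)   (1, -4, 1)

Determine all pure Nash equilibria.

(Down, Left, Alpha)

P1 against (Left, Alpha): payoffs -5, -3 → best response Down.
P1 against (Left, Beta): payoffs 1, -5 → best response Up.
P1 against (Right, Alpha): payoffs 4, 3 → best response Up.
P1 against (Right, Beta): payoffs -5, 1 → best response Down.
P2 against (Up, Alpha): payoffs -1, 2 → best response Right.
P2 against (Up, Beta): payoffs 2, -2 → best response Left.
P2 against (Down, Alpha): payoffs 1, -1 → best response Left.
P2 against (Down, Beta): payoffs -2, -4 → best response Left.
P3 against (Up, Left): payoffs 5, 4 → best response Alpha.
P3 against (Up, Right): payoffs -2, -1 → best response Beta.
P3 against (Down, Left): payoffs 3, 2 → best response Alpha.
P3 against (Down, Right): payoffs 5, 1 → best response Alpha.
Mutual best responses: (Down, Left, Alpha).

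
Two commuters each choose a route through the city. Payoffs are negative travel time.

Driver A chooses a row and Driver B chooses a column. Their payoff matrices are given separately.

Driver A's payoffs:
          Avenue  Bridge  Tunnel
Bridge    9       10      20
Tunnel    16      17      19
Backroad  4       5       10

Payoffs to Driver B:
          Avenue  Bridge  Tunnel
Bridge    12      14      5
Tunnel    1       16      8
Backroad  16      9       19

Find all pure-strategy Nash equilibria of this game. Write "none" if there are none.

(Bridge, Avenue): Driver A can switch to Tunnel (9 → 16). Not NE.
(Bridge, Bridge): Driver A can switch to Tunnel (10 → 17). Not NE.
(Bridge, Tunnel): Driver B can switch to Avenue (5 → 12). Not NE.
(Tunnel, Avenue): Driver B can switch to Bridge (1 → 16). Not NE.
(Tunnel, Bridge): Driver A gets 17, best alternative 10; Driver B gets 16, best alternative 8. No profitable deviation — NE.
(Tunnel, Tunnel): Driver A can switch to Bridge (19 → 20). Not NE.
(Backroad, Avenue): Driver A can switch to Bridge (4 → 9). Not NE.
(Backroad, Bridge): Driver A can switch to Bridge (5 → 10). Not NE.
(Backroad, Tunnel): Driver A can switch to Bridge (10 → 20). Not NE.

Pure NE: (Tunnel, Bridge)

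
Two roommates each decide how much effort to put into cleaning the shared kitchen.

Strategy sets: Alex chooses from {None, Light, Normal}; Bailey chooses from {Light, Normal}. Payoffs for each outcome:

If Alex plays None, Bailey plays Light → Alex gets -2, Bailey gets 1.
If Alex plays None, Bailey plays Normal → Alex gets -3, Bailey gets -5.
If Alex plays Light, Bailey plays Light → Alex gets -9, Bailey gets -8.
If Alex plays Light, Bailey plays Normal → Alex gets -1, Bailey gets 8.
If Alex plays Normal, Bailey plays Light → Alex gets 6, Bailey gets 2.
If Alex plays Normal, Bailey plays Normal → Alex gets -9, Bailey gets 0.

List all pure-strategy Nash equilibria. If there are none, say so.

The pure Nash equilibria are (Light, Normal), (Normal, Light).

For each player, find the best response to each opponent profile; mutual best responses are the pure NE.
Alex against Light: payoffs -2, -9, 6 → best response Normal.
Alex against Normal: payoffs -3, -1, -9 → best response Light.
Bailey against None: payoffs 1, -5 → best response Light.
Bailey against Light: payoffs -8, 8 → best response Normal.
Bailey against Normal: payoffs 2, 0 → best response Light.
Mutual best responses: (Light, Normal); (Normal, Light).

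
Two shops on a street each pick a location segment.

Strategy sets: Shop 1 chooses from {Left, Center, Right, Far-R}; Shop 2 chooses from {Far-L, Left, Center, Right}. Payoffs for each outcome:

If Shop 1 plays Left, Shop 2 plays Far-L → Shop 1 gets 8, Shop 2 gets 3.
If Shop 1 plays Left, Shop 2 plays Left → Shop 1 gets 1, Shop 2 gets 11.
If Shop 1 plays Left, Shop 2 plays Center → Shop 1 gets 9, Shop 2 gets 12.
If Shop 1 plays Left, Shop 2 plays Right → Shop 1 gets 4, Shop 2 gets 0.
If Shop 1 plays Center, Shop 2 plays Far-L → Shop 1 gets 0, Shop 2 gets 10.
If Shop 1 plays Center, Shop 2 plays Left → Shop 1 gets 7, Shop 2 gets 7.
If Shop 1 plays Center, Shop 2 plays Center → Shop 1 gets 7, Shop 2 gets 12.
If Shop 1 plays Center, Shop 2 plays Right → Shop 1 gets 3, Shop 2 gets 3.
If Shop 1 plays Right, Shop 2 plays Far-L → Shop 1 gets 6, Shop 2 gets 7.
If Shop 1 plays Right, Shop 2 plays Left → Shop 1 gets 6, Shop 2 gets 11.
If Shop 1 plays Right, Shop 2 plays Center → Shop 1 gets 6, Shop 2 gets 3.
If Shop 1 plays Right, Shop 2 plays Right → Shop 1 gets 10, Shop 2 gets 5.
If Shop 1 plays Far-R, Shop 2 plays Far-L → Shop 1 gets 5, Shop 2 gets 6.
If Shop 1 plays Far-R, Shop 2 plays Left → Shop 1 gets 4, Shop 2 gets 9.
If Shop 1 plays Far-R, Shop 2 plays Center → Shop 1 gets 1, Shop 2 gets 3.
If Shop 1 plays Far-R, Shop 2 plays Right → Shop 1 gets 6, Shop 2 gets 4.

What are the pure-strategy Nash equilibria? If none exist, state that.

(Left, Far-L): Shop 2 can switch to Left (3 → 11). Not NE.
(Left, Left): Shop 1 can switch to Center (1 → 7). Not NE.
(Left, Center): Shop 1 gets 9, best alternative 7; Shop 2 gets 12, best alternative 11. No profitable deviation — NE.
(Left, Right): Shop 1 can switch to Right (4 → 10). Not NE.
(Center, Far-L): Shop 1 can switch to Left (0 → 8). Not NE.
(Center, Left): Shop 2 can switch to Far-L (7 → 10). Not NE.
(Center, Center): Shop 1 can switch to Left (7 → 9). Not NE.
(Center, Right): Shop 1 can switch to Left (3 → 4). Not NE.
(Right, Far-L): Shop 1 can switch to Left (6 → 8). Not NE.
(The remaining 7 profiles each have a profitable deviation by the same check.)

The unique pure-strategy Nash equilibrium is (Left, Center).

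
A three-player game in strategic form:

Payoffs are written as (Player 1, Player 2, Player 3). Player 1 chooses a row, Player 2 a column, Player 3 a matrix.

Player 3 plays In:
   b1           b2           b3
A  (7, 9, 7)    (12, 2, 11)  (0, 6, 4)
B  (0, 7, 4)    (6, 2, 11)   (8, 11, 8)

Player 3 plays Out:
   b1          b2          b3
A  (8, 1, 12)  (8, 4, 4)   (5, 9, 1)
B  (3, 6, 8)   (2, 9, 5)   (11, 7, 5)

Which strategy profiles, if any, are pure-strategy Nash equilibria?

The unique pure-strategy Nash equilibrium is (B, b3, In).

Player 1 against (b1, In): payoffs 7, 0 → best response A.
Player 1 against (b1, Out): payoffs 8, 3 → best response A.
Player 1 against (b2, In): payoffs 12, 6 → best response A.
Player 1 against (b2, Out): payoffs 8, 2 → best response A.
Player 1 against (b3, In): payoffs 0, 8 → best response B.
Player 1 against (b3, Out): payoffs 5, 11 → best response B.
Player 2 against (A, In): payoffs 9, 2, 6 → best response b1.
Player 2 against (A, Out): payoffs 1, 4, 9 → best response b3.
Player 2 against (B, In): payoffs 7, 2, 11 → best response b3.
Player 2 against (B, Out): payoffs 6, 9, 7 → best response b2.
Player 3 against (A, b1): payoffs 7, 12 → best response Out.
Player 3 against (A, b2): payoffs 11, 4 → best response In.
Player 3 against (A, b3): payoffs 4, 1 → best response In.
Player 3 against (B, b1): payoffs 4, 8 → best response Out.
Player 3 against (B, b2): payoffs 11, 5 → best response In.
Player 3 against (B, b3): payoffs 8, 5 → best response In.
Mutual best responses: (B, b3, In).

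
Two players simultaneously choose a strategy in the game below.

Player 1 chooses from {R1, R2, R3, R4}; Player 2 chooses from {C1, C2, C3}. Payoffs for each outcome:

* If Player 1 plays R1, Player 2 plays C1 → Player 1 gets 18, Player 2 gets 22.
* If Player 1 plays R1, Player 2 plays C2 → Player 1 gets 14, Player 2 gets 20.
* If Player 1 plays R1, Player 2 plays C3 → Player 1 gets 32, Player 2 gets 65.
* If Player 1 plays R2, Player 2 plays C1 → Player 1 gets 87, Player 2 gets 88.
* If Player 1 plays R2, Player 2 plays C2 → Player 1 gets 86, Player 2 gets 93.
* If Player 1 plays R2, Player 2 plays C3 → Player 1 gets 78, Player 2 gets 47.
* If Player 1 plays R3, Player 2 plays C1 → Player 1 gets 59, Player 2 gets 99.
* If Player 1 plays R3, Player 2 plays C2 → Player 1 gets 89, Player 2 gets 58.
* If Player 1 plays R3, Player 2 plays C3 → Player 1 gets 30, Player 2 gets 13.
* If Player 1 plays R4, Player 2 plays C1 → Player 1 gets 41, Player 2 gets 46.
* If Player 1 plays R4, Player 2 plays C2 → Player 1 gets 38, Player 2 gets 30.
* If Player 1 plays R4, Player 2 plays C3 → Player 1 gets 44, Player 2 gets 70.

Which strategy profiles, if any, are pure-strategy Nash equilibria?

Player 1 against C1: payoffs 18, 87, 59, 41 → best response R2.
Player 1 against C2: payoffs 14, 86, 89, 38 → best response R3.
Player 1 against C3: payoffs 32, 78, 30, 44 → best response R2.
Player 2 against R1: payoffs 22, 20, 65 → best response C3.
Player 2 against R2: payoffs 88, 93, 47 → best response C2.
Player 2 against R3: payoffs 99, 58, 13 → best response C1.
Player 2 against R4: payoffs 46, 30, 70 → best response C3.
No profile is a mutual best response for all players.

There is no pure-strategy Nash equilibrium.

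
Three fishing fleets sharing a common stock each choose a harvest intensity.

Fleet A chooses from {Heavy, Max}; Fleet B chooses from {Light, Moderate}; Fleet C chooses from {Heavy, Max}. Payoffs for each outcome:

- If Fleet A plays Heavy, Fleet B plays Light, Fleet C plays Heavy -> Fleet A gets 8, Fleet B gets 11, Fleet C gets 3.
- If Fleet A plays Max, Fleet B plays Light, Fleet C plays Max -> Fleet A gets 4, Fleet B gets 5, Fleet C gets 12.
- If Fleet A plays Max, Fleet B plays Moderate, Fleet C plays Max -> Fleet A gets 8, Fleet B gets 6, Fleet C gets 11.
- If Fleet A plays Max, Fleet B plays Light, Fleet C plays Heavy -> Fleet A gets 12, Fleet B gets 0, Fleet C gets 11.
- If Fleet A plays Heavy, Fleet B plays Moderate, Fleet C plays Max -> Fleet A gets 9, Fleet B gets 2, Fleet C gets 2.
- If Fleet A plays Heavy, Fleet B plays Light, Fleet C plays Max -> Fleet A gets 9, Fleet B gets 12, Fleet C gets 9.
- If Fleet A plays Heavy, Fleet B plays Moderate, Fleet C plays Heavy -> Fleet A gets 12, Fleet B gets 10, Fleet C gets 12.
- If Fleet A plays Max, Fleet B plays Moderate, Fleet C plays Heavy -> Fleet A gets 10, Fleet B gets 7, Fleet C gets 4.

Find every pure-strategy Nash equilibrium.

Mark each player's best response to every combination of opponents' strategies; a profile where every player is best-responding is a pure Nash equilibrium.
Fleet A against (Light, Heavy): payoffs 8, 12 → best response Max.
Fleet A against (Light, Max): payoffs 9, 4 → best response Heavy.
Fleet A against (Moderate, Heavy): payoffs 12, 10 → best response Heavy.
Fleet A against (Moderate, Max): payoffs 9, 8 → best response Heavy.
Fleet B against (Heavy, Heavy): payoffs 11, 10 → best response Light.
Fleet B against (Heavy, Max): payoffs 12, 2 → best response Light.
Fleet B against (Max, Heavy): payoffs 0, 7 → best response Moderate.
Fleet B against (Max, Max): payoffs 5, 6 → best response Moderate.
Fleet C against (Heavy, Light): payoffs 3, 9 → best response Max.
Fleet C against (Heavy, Moderate): payoffs 12, 2 → best response Heavy.
Fleet C against (Max, Light): payoffs 11, 12 → best response Max.
Fleet C against (Max, Moderate): payoffs 4, 11 → best response Max.
Mutual best responses: (Heavy, Light, Max).

The unique pure-strategy Nash equilibrium is (Heavy, Light, Max).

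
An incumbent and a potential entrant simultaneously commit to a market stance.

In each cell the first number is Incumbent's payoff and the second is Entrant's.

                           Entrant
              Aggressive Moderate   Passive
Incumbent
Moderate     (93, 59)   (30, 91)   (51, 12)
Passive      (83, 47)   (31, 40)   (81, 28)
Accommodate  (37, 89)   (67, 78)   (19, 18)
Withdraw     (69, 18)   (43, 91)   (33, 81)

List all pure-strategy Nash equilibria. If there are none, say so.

none

Incumbent against Aggressive: payoffs 93, 83, 37, 69 → best response Moderate.
Incumbent against Moderate: payoffs 30, 31, 67, 43 → best response Accommodate.
Incumbent against Passive: payoffs 51, 81, 19, 33 → best response Passive.
Entrant against Moderate: payoffs 59, 91, 12 → best response Moderate.
Entrant against Passive: payoffs 47, 40, 28 → best response Aggressive.
Entrant against Accommodate: payoffs 89, 78, 18 → best response Aggressive.
Entrant against Withdraw: payoffs 18, 91, 81 → best response Moderate.
No profile is a mutual best response for all players.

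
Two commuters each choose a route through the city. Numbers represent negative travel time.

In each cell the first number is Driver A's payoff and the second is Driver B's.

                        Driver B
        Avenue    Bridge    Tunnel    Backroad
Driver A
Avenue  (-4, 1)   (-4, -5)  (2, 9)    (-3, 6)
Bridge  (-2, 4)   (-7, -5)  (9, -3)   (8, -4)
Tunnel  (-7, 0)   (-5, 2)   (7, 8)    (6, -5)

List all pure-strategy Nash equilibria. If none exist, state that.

The unique pure-strategy Nash equilibrium is (Bridge, Avenue).

Mark each player's best response to every combination of opponents' strategies; a profile where every player is best-responding is a pure Nash equilibrium.
Driver A against Avenue: payoffs -4, -2, -7 → best response Bridge.
Driver A against Bridge: payoffs -4, -7, -5 → best response Avenue.
Driver A against Tunnel: payoffs 2, 9, 7 → best response Bridge.
Driver A against Backroad: payoffs -3, 8, 6 → best response Bridge.
Driver B against Avenue: payoffs 1, -5, 9, 6 → best response Tunnel.
Driver B against Bridge: payoffs 4, -5, -3, -4 → best response Avenue.
Driver B against Tunnel: payoffs 0, 2, 8, -5 → best response Tunnel.
Mutual best responses: (Bridge, Avenue).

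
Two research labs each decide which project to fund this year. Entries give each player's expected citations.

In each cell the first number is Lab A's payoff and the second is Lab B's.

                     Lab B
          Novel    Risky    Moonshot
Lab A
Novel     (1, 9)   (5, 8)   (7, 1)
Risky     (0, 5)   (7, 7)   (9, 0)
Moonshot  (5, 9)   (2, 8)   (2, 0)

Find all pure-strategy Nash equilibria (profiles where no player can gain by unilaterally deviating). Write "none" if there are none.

Lab A against Novel: payoffs 1, 0, 5 → best response Moonshot.
Lab A against Risky: payoffs 5, 7, 2 → best response Risky.
Lab A against Moonshot: payoffs 7, 9, 2 → best response Risky.
Lab B against Novel: payoffs 9, 8, 1 → best response Novel.
Lab B against Risky: payoffs 5, 7, 0 → best response Risky.
Lab B against Moonshot: payoffs 9, 8, 0 → best response Novel.
Mutual best responses: (Risky, Risky); (Moonshot, Novel).

(Risky, Risky), (Moonshot, Novel)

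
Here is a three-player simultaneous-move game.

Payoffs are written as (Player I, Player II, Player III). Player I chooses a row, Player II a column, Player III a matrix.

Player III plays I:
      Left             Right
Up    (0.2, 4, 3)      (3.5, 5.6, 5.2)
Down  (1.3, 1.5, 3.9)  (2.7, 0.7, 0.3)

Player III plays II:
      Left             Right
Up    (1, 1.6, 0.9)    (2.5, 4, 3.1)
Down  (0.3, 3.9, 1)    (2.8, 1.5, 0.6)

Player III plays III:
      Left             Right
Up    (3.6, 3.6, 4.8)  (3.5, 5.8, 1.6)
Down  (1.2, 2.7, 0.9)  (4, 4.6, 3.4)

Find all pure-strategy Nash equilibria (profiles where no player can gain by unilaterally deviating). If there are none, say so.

Check each profile: it is a Nash equilibrium iff no player can strictly gain by switching unilaterally.
(Up, Left, I): Player I can switch to Down (0.2 → 1.3). Not NE.
(Up, Left, II): Player II can switch to Right (1.6 → 4). Not NE.
(Up, Left, III): Player II can switch to Right (3.6 → 5.8). Not NE.
(Up, Right, I): Player I gets 3.5, best alternative 2.7; Player II gets 5.6, best alternative 4; Player III gets 5.2, best alternative 3.1. No profitable deviation — NE.
(Up, Right, II): Player I can switch to Down (2.5 → 2.8). Not NE.
(Up, Right, III): Player I can switch to Down (3.5 → 4). Not NE.
(Down, Left, I): Player I gets 1.3, best alternative 0.2; Player II gets 1.5, best alternative 0.7; Player III gets 3.9, best alternative 1. No profitable deviation — NE.
(Down, Left, II): Player I can switch to Up (0.3 → 1). Not NE.
(Down, Right, III): Player I gets 4, best alternative 3.5; Player II gets 4.6, best alternative 2.7; Player III gets 3.4, best alternative 0.6. No profitable deviation — NE.
(The remaining 3 profiles each have a profitable deviation by the same check.)

The pure Nash equilibria are (Up, Right, I), (Down, Left, I), (Down, Right, III).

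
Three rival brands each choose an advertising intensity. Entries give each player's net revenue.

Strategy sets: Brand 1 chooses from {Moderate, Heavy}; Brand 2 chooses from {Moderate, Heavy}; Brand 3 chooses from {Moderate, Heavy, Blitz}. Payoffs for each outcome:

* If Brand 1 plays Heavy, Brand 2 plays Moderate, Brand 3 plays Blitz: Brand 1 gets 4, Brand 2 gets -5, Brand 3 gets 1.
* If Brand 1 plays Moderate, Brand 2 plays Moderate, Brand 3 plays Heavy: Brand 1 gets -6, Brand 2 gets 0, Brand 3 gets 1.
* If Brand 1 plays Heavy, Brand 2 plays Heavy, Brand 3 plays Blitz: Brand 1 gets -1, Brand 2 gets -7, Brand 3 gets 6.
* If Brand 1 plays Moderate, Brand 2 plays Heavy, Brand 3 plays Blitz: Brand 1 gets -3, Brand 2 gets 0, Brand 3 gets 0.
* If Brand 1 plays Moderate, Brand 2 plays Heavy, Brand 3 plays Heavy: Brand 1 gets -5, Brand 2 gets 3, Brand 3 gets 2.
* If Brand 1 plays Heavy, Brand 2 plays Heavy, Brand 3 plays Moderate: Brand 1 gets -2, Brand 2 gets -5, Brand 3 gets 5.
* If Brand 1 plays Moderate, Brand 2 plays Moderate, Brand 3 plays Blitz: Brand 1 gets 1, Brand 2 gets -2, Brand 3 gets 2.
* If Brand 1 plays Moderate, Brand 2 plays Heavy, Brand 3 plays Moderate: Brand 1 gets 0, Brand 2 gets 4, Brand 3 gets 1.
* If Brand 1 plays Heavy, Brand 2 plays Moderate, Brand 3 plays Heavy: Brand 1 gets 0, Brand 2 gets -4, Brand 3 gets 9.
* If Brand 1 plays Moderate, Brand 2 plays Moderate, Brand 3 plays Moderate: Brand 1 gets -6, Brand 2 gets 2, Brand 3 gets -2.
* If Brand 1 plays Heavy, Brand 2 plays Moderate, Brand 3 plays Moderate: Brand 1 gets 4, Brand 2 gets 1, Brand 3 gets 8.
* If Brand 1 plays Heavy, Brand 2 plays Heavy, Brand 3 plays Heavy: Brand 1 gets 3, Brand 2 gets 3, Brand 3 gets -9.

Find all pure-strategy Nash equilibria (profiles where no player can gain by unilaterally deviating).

Brand 1 against (Moderate, Moderate): payoffs -6, 4 → best response Heavy.
Brand 1 against (Moderate, Heavy): payoffs -6, 0 → best response Heavy.
Brand 1 against (Moderate, Blitz): payoffs 1, 4 → best response Heavy.
Brand 1 against (Heavy, Moderate): payoffs 0, -2 → best response Moderate.
Brand 1 against (Heavy, Heavy): payoffs -5, 3 → best response Heavy.
Brand 1 against (Heavy, Blitz): payoffs -3, -1 → best response Heavy.
Brand 2 against (Moderate, Moderate): payoffs 2, 4 → best response Heavy.
Brand 2 against (Moderate, Heavy): payoffs 0, 3 → best response Heavy.
Brand 2 against (Moderate, Blitz): payoffs -2, 0 → best response Heavy.
Brand 2 against (Heavy, Moderate): payoffs 1, -5 → best response Moderate.
Brand 2 against (Heavy, Heavy): payoffs -4, 3 → best response Heavy.
Brand 2 against (Heavy, Blitz): payoffs -5, -7 → best response Moderate.
Brand 3 against (Moderate, Moderate): payoffs -2, 1, 2 → best response Blitz.
Brand 3 against (Moderate, Heavy): payoffs 1, 2, 0 → best response Heavy.
Brand 3 against (Heavy, Moderate): payoffs 8, 9, 1 → best response Heavy.
Brand 3 against (Heavy, Heavy): payoffs 5, -9, 6 → best response Blitz.
No profile is a mutual best response for all players.

none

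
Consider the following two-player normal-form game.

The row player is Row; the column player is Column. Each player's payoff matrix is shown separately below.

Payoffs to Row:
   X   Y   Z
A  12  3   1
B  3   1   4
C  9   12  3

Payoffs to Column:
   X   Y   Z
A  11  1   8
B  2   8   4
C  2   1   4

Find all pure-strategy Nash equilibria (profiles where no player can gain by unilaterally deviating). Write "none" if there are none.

(A, X): Row gets 12, best alternative 9; Column gets 11, best alternative 8. No profitable deviation — NE.
(A, Y): Row can switch to C (3 → 12). Not NE.
(A, Z): Row can switch to B (1 → 4). Not NE.
(B, X): Row can switch to A (3 → 12). Not NE.
(B, Y): Row can switch to A (1 → 3). Not NE.
(B, Z): Column can switch to Y (4 → 8). Not NE.
(C, X): Row can switch to A (9 → 12). Not NE.
(C, Y): Column can switch to X (1 → 2). Not NE.
(C, Z): Row can switch to B (3 → 4). Not NE.

(A, X)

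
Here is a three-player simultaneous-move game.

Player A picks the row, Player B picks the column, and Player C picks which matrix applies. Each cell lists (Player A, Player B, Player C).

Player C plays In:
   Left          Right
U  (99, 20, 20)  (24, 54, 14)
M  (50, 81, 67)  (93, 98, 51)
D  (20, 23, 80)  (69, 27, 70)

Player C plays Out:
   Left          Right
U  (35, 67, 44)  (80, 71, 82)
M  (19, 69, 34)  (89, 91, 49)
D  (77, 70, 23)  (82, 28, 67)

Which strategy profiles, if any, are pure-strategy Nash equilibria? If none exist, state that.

(M, Right, In)

(U, Left, In): Player B can switch to Right (20 → 54). Not NE.
(U, Left, Out): Player A can switch to D (35 → 77). Not NE.
(U, Right, In): Player A can switch to M (24 → 93). Not NE.
(U, Right, Out): Player A can switch to M (80 → 89). Not NE.
(M, Left, In): Player A can switch to U (50 → 99). Not NE.
(M, Left, Out): Player A can switch to U (19 → 35). Not NE.
(M, Right, In): Player A gets 93, best alternative 69; Player B gets 98, best alternative 81; Player C gets 51, best alternative 49. No profitable deviation — NE.
(The remaining 5 profiles each have a profitable deviation by the same check.)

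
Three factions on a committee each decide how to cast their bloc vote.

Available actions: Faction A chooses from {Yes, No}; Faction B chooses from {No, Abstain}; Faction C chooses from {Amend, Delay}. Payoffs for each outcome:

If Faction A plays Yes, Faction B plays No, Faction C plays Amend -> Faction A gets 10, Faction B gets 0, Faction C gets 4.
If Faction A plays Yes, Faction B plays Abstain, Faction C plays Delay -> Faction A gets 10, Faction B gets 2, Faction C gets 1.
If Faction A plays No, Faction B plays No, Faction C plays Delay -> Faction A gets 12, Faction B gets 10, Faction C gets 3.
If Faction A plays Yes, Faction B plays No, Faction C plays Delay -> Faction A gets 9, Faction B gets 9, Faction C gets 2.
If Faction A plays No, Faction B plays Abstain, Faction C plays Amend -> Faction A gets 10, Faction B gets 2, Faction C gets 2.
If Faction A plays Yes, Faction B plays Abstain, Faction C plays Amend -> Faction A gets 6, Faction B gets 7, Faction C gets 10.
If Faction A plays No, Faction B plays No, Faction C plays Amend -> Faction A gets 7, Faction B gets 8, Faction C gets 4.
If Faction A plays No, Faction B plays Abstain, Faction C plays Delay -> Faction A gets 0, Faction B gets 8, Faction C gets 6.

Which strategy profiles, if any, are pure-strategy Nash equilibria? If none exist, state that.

For each player, find the best response to each opponent profile; mutual best responses are the pure NE.
Faction A against (No, Amend): payoffs 10, 7 → best response Yes.
Faction A against (No, Delay): payoffs 9, 12 → best response No.
Faction A against (Abstain, Amend): payoffs 6, 10 → best response No.
Faction A against (Abstain, Delay): payoffs 10, 0 → best response Yes.
Faction B against (Yes, Amend): payoffs 0, 7 → best response Abstain.
Faction B against (Yes, Delay): payoffs 9, 2 → best response No.
Faction B against (No, Amend): payoffs 8, 2 → best response No.
Faction B against (No, Delay): payoffs 10, 8 → best response No.
Faction C against (Yes, No): payoffs 4, 2 → best response Amend.
Faction C against (Yes, Abstain): payoffs 10, 1 → best response Amend.
Faction C against (No, No): payoffs 4, 3 → best response Amend.
Faction C against (No, Abstain): payoffs 2, 6 → best response Delay.
No profile is a mutual best response for all players.

There is no pure-strategy Nash equilibrium.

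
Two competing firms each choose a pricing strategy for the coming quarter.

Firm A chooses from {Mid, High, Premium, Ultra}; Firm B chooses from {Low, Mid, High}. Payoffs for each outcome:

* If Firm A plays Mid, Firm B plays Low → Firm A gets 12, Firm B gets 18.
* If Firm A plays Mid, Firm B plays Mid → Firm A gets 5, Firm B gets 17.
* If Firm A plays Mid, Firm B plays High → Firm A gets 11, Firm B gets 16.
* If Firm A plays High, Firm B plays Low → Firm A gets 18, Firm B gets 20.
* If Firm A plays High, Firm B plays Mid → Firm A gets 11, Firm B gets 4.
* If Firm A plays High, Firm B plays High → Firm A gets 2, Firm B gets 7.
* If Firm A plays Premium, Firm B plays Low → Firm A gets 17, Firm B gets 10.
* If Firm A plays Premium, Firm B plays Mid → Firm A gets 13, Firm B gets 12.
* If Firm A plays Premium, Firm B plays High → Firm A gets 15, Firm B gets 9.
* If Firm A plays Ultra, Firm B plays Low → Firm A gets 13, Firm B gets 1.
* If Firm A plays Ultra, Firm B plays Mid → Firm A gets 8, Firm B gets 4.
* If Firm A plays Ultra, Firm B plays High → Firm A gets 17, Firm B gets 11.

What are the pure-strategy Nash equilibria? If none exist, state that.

(High, Low), (Premium, Mid), (Ultra, High)

For each player, find the best response to each opponent profile; mutual best responses are the pure NE.
Firm A against Low: payoffs 12, 18, 17, 13 → best response High.
Firm A against Mid: payoffs 5, 11, 13, 8 → best response Premium.
Firm A against High: payoffs 11, 2, 15, 17 → best response Ultra.
Firm B against Mid: payoffs 18, 17, 16 → best response Low.
Firm B against High: payoffs 20, 4, 7 → best response Low.
Firm B against Premium: payoffs 10, 12, 9 → best response Mid.
Firm B against Ultra: payoffs 1, 4, 11 → best response High.
Mutual best responses: (High, Low); (Premium, Mid); (Ultra, High).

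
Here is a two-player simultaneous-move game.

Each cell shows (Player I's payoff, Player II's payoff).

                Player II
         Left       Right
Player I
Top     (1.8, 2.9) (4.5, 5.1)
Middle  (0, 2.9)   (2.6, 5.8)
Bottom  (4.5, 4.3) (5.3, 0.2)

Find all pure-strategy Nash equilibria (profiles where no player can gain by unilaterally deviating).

Player I against Left: payoffs 1.8, 0, 4.5 → best response Bottom.
Player I against Right: payoffs 4.5, 2.6, 5.3 → best response Bottom.
Player II against Top: payoffs 2.9, 5.1 → best response Right.
Player II against Middle: payoffs 2.9, 5.8 → best response Right.
Player II against Bottom: payoffs 4.3, 0.2 → best response Left.
Mutual best responses: (Bottom, Left).

Pure NE: (Bottom, Left)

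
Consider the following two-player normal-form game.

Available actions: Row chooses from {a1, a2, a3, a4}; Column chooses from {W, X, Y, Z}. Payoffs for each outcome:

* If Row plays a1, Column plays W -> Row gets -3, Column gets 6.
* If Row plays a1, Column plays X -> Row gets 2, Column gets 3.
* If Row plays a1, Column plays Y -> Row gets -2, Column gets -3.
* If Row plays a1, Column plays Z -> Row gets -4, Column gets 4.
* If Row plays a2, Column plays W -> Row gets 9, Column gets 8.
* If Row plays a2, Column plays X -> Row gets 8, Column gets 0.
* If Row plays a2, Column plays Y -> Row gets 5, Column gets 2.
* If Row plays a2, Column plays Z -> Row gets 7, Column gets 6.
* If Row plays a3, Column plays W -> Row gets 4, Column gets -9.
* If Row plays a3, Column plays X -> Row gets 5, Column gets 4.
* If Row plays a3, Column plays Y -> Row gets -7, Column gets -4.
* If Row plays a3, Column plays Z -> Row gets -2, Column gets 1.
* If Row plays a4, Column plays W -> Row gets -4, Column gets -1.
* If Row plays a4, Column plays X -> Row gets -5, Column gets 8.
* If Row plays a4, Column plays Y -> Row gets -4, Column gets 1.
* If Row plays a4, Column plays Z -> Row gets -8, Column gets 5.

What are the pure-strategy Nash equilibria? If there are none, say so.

Pure NE: (a2, W)

Row against W: payoffs -3, 9, 4, -4 → best response a2.
Row against X: payoffs 2, 8, 5, -5 → best response a2.
Row against Y: payoffs -2, 5, -7, -4 → best response a2.
Row against Z: payoffs -4, 7, -2, -8 → best response a2.
Column against a1: payoffs 6, 3, -3, 4 → best response W.
Column against a2: payoffs 8, 0, 2, 6 → best response W.
Column against a3: payoffs -9, 4, -4, 1 → best response X.
Column against a4: payoffs -1, 8, 1, 5 → best response X.
Mutual best responses: (a2, W).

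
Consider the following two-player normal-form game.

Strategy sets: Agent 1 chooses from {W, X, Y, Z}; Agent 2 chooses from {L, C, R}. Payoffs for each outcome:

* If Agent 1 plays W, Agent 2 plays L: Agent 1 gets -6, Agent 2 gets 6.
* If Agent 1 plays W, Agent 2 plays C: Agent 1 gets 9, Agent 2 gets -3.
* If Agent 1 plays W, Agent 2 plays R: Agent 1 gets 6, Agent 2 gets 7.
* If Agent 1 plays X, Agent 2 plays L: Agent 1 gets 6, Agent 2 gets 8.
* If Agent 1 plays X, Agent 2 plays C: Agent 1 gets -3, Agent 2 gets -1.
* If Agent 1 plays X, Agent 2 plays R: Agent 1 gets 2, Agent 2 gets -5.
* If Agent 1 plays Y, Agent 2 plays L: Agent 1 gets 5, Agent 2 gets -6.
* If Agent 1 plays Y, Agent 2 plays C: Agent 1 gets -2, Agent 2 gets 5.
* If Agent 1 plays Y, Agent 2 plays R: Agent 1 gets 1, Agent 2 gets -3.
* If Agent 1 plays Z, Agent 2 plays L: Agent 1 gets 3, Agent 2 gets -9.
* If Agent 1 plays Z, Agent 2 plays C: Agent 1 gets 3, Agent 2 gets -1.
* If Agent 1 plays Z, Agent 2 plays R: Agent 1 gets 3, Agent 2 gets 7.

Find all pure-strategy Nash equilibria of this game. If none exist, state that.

(W, L): Agent 1 can switch to X (-6 → 6). Not NE.
(W, C): Agent 2 can switch to L (-3 → 6). Not NE.
(W, R): Agent 1 gets 6, best alternative 3; Agent 2 gets 7, best alternative 6. No profitable deviation — NE.
(X, L): Agent 1 gets 6, best alternative 5; Agent 2 gets 8, best alternative -1. No profitable deviation — NE.
(X, C): Agent 1 can switch to W (-3 → 9). Not NE.
(X, R): Agent 1 can switch to W (2 → 6). Not NE.
(Y, L): Agent 1 can switch to X (5 → 6). Not NE.
(Y, C): Agent 1 can switch to W (-2 → 9). Not NE.
(Y, R): Agent 1 can switch to W (1 → 6). Not NE.
(Z, L): Agent 1 can switch to X (3 → 6). Not NE.
(Z, C): Agent 1 can switch to W (3 → 9). Not NE.
(Z, R): Agent 1 can switch to W (3 → 6). Not NE.

Pure-strategy Nash equilibria: (W, R), (X, L)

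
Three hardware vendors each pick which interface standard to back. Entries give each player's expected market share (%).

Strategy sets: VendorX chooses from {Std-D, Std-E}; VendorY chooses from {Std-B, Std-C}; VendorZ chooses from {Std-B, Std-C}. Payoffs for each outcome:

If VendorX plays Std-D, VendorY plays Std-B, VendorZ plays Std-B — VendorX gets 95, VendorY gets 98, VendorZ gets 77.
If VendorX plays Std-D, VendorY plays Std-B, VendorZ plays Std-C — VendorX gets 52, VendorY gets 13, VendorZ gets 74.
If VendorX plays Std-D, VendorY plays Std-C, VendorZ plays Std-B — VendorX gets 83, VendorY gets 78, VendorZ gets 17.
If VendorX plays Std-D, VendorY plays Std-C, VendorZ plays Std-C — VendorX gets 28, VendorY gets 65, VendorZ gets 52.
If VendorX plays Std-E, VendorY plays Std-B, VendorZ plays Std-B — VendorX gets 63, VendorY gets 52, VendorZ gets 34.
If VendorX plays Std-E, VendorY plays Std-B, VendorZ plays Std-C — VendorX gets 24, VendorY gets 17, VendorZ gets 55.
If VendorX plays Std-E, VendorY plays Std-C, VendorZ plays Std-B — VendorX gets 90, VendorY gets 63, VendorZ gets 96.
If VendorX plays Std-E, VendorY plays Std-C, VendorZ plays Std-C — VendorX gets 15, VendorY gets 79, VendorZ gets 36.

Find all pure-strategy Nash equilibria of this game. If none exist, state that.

For each player, find the best response to each opponent profile; mutual best responses are the pure NE.
VendorX against (Std-B, Std-B): payoffs 95, 63 → best response Std-D.
VendorX against (Std-B, Std-C): payoffs 52, 24 → best response Std-D.
VendorX against (Std-C, Std-B): payoffs 83, 90 → best response Std-E.
VendorX against (Std-C, Std-C): payoffs 28, 15 → best response Std-D.
VendorY against (Std-D, Std-B): payoffs 98, 78 → best response Std-B.
VendorY against (Std-D, Std-C): payoffs 13, 65 → best response Std-C.
VendorY against (Std-E, Std-B): payoffs 52, 63 → best response Std-C.
VendorY against (Std-E, Std-C): payoffs 17, 79 → best response Std-C.
VendorZ against (Std-D, Std-B): payoffs 77, 74 → best response Std-B.
VendorZ against (Std-D, Std-C): payoffs 17, 52 → best response Std-C.
VendorZ against (Std-E, Std-B): payoffs 34, 55 → best response Std-C.
VendorZ against (Std-E, Std-C): payoffs 96, 36 → best response Std-B.
Mutual best responses: (Std-D, Std-B, Std-B); (Std-D, Std-C, Std-C); (Std-E, Std-C, Std-B).

(Std-D, Std-B, Std-B), (Std-D, Std-C, Std-C), (Std-E, Std-C, Std-B)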